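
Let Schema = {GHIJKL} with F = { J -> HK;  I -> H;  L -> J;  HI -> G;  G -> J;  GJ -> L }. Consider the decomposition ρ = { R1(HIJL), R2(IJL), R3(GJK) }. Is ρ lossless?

No

Chase test. Columns are GHIJKL; row i has aⱼ where attribute j ∈ Ri, else bᵢⱼ.
Initial tableau (one row per fragment):
  row 1: b11 a2 a3 a4 b15 a6
  row 2: b21 b22 a3 a4 b25 a6
  row 3: a1 b32 b33 a4 a5 b36
Rows 1 and 2 agree on J; apply J→HK and equate their HK entries.
Rows 1 and 3 agree on J; apply J→HK and equate their HK entries.
Rows 1 and 2 agree on HI; apply HI→G and equate their G entries.
No row becomes fully distinguished — the join is lossy.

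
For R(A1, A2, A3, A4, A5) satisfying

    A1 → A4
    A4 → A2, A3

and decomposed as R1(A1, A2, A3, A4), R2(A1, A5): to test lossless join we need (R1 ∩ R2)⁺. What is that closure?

A1, A2, A3, A4

R1 ∩ R2 = {A1}.
A1 → A4 applies, adding A4
A4 → A2, A3 applies, adding A2, A3
Closure: {A1, A2, A3, A4}.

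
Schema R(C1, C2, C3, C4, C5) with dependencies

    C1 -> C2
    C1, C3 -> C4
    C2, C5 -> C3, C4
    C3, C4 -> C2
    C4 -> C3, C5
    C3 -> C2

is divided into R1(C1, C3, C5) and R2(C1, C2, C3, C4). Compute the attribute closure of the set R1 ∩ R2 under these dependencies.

R1 ∩ R2 = {C1, C3}.
C1 → C2 applies, adding C2
C1, C3 → C4 applies, adding C4
C4 → C3, C5 applies, adding C5
Closure: {C1, C2, C3, C4, C5}.

C1, C2, C3, C4, C5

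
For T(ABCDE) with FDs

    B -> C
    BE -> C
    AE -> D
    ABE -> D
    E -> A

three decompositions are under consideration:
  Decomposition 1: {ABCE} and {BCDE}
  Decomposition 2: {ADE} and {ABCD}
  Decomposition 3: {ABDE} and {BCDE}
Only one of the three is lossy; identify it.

Decomposition 2

Decomposition 1: common = {BCE}, closure = {ABCDE} → lossless.
Decomposition 2: common = {AD}, closure = {AD} → lossy.
Decomposition 3: common = {BDE}, closure = {ABCDE} → lossless.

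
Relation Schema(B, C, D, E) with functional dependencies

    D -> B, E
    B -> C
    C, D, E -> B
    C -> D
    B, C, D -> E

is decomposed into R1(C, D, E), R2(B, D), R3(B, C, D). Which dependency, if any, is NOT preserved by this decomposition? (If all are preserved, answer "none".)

D → B, E: restricted closure across fragments reaches B, E.
B → C lies within R3.
C, D, E → B: restricted closure across fragments reaches B.
C → D lies within R1.
B, C, D → E: restricted closure across fragments reaches E.
Every dependency is enforceable on the fragments, so the decomposition is dependency-preserving.

none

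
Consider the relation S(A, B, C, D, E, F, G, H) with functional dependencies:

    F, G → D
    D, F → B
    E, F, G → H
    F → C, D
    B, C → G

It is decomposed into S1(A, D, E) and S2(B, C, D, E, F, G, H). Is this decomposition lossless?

Common attributes: S1 ∩ S2 = {D, E}.
No dependency enlarges {D, E}, so (D, E)⁺ = {D, E}.
The closure contains neither all of S1 = {A, D, E} nor all of S2 = {B, C, D, E, F, G, H}, so the common attributes are not a superkey of either fragment. The join is lossy.

No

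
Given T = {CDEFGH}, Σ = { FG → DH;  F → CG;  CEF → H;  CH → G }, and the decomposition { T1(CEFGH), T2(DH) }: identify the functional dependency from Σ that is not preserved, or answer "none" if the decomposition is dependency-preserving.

Check FG → DH: no single fragment contains all of {DFGH}, and the restricted closure of {FG} across the fragments never reaches {DH}.
F → CG is preserved.
CEF → H is preserved.
CH → G is preserved.

FG → DH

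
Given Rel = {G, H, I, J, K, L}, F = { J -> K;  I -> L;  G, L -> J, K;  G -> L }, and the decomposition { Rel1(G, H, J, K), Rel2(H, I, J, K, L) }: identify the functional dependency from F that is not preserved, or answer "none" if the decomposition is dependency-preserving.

Check G → L: no single fragment contains all of {G, L}, and the restricted closure of {G} across the fragments never reaches {L}.
J → K is preserved.
I → L is preserved.
G, L → J, K is preserved.

G -> L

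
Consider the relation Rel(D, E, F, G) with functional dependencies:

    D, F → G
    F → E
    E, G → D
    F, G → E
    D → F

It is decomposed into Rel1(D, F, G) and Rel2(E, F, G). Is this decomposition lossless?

Common attributes: Rel1 ∩ Rel2 = {F, G}.
Closure of {F, G}: F → E applies, adding E; E, G → D applies, adding D. So (F, G)⁺ = {D, E, F, G}.
This closure contains every attribute of Rel1, so Rel1 ∩ Rel2 → Rel1. The join is lossless.

Yes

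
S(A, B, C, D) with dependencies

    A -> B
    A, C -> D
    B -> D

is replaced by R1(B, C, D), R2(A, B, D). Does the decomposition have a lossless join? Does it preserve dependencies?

Lossless test: (B, D)⁺ = {B, D}, which is a superkey of neither fragment — lossy.
Dependency preservation: A, C → D is not contained in any single fragment, but the restricted closure of its left-hand side across the fragments still reaches the right-hand side; the remaining FDs each lie inside some fragment. All dependencies are preserved.

lossy but dependency-preserving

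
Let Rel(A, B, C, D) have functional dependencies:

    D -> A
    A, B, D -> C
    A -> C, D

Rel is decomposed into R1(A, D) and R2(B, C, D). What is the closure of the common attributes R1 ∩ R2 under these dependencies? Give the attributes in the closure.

A, C, D

R1 ∩ R2 = {D}.
D → A applies, adding A
A → C, D applies, adding C
Closure: {A, C, D}.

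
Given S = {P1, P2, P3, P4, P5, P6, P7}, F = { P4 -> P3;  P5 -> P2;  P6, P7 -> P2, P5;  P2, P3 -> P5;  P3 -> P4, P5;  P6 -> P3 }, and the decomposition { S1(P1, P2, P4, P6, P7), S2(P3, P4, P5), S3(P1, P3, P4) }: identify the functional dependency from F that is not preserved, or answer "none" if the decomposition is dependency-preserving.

P5 -> P2

Check P5 → P2: no single fragment contains all of {P2, P5}, and the restricted closure of {P5} across the fragments never reaches {P2}.
P4 → P3 is preserved.
P6, P7 → P2, P5 is preserved.
P2, P3 → P5 is preserved.
P3 → P4, P5 is preserved.
P6 → P3 is preserved.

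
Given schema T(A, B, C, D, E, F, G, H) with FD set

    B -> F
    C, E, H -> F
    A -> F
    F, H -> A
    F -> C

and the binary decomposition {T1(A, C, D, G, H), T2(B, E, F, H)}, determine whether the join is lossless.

Common attributes: T1 ∩ T2 = {H}.
No dependency enlarges {H}, so (H)⁺ = {H}.
The closure contains neither all of T1 = {A, C, D, G, H} nor all of T2 = {B, E, F, H}, so the common attributes are not a superkey of either fragment. The join is lossy.

No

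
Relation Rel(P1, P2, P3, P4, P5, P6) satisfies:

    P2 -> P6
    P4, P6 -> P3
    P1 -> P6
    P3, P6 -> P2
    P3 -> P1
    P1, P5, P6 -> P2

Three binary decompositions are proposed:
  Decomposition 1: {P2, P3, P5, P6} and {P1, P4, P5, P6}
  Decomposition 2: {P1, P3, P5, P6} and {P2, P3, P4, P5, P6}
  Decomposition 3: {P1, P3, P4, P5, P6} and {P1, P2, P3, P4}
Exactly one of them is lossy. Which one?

Decomposition 1: common = {P5, P6}, closure = {P5, P6} → lossy.
Decomposition 2: common = {P3, P5, P6}, closure = {P1, P2, P3, P5, P6} → lossless.
Decomposition 3: common = {P1, P3, P4}, closure = {P1, P2, P3, P4, P6} → lossless.

Decomposition 1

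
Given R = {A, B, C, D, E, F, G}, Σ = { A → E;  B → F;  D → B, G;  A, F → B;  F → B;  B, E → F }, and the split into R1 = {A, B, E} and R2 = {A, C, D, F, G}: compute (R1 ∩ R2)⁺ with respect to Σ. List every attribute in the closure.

R1 ∩ R2 = {A}.
A → E applies, adding E
Closure: {A, E}.

A, E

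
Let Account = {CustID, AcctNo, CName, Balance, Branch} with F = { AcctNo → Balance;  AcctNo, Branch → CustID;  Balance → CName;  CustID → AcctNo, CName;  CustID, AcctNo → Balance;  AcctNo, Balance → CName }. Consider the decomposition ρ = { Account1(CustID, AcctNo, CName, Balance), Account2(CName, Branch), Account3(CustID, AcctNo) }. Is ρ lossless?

Chase test. Columns are CustID, AcctNo, CName, Balance, Branch; row i has aⱼ where attribute j ∈ Accounti, else bᵢⱼ.
Initial tableau (one row per fragment):
  row 1: a1 a2 a3 a4 b15
  row 2: b21 b22 a3 b24 a5
  row 3: a1 a2 b33 b34 b35
Rows 1 and 3 agree on AcctNo; apply AcctNo→Balance and equate their Balance entries.
Rows 1 and 3 agree on Balance; apply Balance→CName and equate their CName entries.
No row becomes fully distinguished — the join is lossy.

No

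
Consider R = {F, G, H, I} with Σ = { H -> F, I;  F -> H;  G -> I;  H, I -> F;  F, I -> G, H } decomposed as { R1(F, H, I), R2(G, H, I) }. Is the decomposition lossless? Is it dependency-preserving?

lossless and dependency-preserving

Lossless test: (H, I)⁺ = {F, G, H, I}, which contains all of one fragment — lossless.
Dependency preservation: F, I → G, H is not contained in any single fragment, but the restricted closure of its left-hand side across the fragments still reaches the right-hand side; the remaining FDs each lie inside some fragment. All dependencies are preserved.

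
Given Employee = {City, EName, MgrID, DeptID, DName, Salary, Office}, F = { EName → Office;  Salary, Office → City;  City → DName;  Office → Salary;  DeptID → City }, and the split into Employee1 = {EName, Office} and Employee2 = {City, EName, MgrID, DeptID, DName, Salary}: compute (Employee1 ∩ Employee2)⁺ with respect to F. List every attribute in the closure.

City, EName, DName, Salary, Office

Employee1 ∩ Employee2 = {EName}.
EName → Office applies, adding Office
Office → Salary applies, adding Salary
Salary, Office → City applies, adding City
City → DName applies, adding DName
Closure: {City, EName, DName, Salary, Office}.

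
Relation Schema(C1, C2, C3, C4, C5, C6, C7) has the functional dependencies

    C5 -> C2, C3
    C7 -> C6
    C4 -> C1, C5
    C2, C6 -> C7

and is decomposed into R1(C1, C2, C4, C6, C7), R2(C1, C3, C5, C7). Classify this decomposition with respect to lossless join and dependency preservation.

lossy and not dependency-preserving

Lossless test: (C1, C7)⁺ = {C1, C6, C7}, which is a superkey of neither fragment — lossy.
Dependency preservation: the restricted closure of {C5} across the fragments never reaches {C2, C3}, so C5 → C2, C3 cannot be enforced without a join — not preserved.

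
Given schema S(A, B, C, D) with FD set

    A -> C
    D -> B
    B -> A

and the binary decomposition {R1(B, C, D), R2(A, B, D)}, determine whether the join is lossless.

Yes

Common attributes: R1 ∩ R2 = {B, D}.
Closure of {B, D}: B → A applies, adding A; A → C applies, adding C. So (B, D)⁺ = {A, B, C, D}.
This closure contains every attribute of R1, so R1 ∩ R2 → R1. The join is lossless.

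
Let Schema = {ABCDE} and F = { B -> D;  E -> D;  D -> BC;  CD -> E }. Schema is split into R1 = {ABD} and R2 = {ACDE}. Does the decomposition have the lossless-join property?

Yes

Common attributes: R1 ∩ R2 = {AD}.
Closure of {AD}: D → BC applies, adding BC; CD → E applies, adding E. So (AD)⁺ = {ABCDE}.
This closure contains every attribute of R1, so R1 ∩ R2 → R1. The join is lossless.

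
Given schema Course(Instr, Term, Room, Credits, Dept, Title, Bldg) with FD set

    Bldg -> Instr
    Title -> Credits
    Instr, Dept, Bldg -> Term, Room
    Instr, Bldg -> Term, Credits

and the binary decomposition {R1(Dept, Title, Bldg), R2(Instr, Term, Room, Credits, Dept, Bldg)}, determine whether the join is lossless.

Yes

Common attributes: R1 ∩ R2 = {Dept, Bldg}.
Closure of {Dept, Bldg}: Bldg → Instr applies, adding Instr; Instr, Dept, Bldg → Term, Room applies, adding Term, Room; Instr, Bldg → Term, Credits applies, adding Credits. So (Dept, Bldg)⁺ = {Instr, Term, Room, Credits, Dept, Bldg}.
This closure contains every attribute of R2, so R1 ∩ R2 → R2. The join is lossless.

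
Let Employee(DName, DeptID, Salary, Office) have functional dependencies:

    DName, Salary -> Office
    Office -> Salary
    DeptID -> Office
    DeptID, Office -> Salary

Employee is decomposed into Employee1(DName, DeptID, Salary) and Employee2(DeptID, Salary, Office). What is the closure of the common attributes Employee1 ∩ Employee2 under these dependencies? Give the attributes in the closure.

Employee1 ∩ Employee2 = {DeptID, Salary}.
DeptID → Office applies, adding Office
Closure: {DeptID, Salary, Office}.

DeptID, Salary, Office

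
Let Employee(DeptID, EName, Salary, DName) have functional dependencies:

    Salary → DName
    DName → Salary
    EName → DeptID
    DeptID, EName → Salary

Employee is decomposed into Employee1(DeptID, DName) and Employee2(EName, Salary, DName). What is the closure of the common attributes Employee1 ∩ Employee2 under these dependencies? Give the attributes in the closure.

Salary, DName

Employee1 ∩ Employee2 = {DName}.
DName → Salary applies, adding Salary
Closure: {Salary, DName}.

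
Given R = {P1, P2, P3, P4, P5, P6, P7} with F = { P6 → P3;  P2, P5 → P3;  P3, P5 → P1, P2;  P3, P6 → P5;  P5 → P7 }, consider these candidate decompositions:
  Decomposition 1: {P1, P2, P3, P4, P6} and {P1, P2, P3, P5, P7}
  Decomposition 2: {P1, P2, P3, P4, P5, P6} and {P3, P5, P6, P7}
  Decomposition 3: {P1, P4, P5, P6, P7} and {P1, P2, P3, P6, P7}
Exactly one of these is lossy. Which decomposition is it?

Decomposition 1

Decomposition 1: common = {P1, P2, P3}, closure = {P1, P2, P3} → lossy.
Decomposition 2: common = {P3, P5, P6}, closure = {P1, P2, P3, P5, P6, P7} → lossless.
Decomposition 3: common = {P1, P6, P7}, closure = {P1, P2, P3, P5, P6, P7} → lossless.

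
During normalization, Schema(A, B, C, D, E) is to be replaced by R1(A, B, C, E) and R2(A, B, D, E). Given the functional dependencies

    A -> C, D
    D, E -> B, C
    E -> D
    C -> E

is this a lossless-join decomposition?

Common attributes: R1 ∩ R2 = {A, B, E}.
Closure of {A, B, E}: A → C, D applies, adding C, D. So (A, B, E)⁺ = {A, B, C, D, E}.
This closure contains every attribute of R1, so R1 ∩ R2 → R1. The join is lossless.

Yes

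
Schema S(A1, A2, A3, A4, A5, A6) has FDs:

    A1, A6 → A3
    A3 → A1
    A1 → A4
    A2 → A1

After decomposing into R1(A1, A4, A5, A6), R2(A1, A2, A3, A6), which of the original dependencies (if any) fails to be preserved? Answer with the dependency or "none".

none

A1, A6 → A3 lies within R2.
A3 → A1 lies within R2.
A1 → A4 lies within R1.
A2 → A1 lies within R2.
Every dependency is enforceable on the fragments, so the decomposition is dependency-preserving.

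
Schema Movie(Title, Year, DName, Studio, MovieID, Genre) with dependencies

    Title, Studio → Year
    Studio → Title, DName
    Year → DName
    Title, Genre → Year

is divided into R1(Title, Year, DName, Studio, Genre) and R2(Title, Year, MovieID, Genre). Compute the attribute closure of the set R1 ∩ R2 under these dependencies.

Title, Year, DName, Genre

R1 ∩ R2 = {Title, Year, Genre}.
Year → DName applies, adding DName
Closure: {Title, Year, DName, Genre}.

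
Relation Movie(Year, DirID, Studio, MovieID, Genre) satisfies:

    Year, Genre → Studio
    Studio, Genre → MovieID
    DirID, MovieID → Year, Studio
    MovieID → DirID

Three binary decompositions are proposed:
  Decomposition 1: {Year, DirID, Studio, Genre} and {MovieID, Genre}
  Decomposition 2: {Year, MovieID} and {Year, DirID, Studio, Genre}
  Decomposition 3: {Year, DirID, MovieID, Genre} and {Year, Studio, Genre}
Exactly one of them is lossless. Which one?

Decomposition 3

Decomposition 1: common = {Genre}, closure = {Genre} → lossy.
Decomposition 2: common = {Year}, closure = {Year} → lossy.
Decomposition 3: common = {Year, Genre}, closure = {Year, DirID, Studio, MovieID, Genre} → lossless.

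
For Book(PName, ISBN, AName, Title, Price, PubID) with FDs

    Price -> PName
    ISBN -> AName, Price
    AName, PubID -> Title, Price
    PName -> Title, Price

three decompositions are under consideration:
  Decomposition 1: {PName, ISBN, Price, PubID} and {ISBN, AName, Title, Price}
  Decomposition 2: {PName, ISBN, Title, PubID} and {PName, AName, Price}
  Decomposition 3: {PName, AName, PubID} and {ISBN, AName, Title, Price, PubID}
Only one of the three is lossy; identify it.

Decomposition 1: common = {ISBN, Price}, closure = {PName, ISBN, AName, Title, Price} → lossless.
Decomposition 2: common = {PName}, closure = {PName, Title, Price} → lossy.
Decomposition 3: common = {AName, PubID}, closure = {PName, AName, Title, Price, PubID} → lossless.

Decomposition 2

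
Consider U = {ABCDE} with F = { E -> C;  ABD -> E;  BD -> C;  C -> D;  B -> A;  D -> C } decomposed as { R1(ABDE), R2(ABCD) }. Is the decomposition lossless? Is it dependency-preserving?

Lossless test: (ABD)⁺ = {ABCDE}, which contains all of one fragment — lossless.
Dependency preservation: E → C is not contained in any single fragment, but the restricted closure of its left-hand side across the fragments still reaches the right-hand side; the remaining FDs each lie inside some fragment. All dependencies are preserved.

lossless and dependency-preserving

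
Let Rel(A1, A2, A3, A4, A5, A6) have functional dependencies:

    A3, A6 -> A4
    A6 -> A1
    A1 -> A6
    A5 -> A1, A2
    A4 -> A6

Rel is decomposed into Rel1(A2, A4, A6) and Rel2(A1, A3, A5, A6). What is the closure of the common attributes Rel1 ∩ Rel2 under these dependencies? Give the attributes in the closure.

Rel1 ∩ Rel2 = {A6}.
A6 → A1 applies, adding A1
Closure: {A1, A6}.

A1, A6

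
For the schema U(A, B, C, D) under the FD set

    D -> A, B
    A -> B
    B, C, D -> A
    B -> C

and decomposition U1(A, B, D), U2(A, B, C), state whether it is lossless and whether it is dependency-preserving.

lossless and dependency-preserving

Lossless test: (A, B)⁺ = {A, B, C}, which contains all of one fragment — lossless.
Dependency preservation: B, C, D → A is not contained in any single fragment, but the restricted closure of its left-hand side across the fragments still reaches the right-hand side; the remaining FDs each lie inside some fragment. All dependencies are preserved.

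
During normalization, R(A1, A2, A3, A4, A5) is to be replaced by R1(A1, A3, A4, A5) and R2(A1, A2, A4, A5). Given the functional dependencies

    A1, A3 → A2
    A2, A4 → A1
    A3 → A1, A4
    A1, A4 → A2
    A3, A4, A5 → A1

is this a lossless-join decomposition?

Common attributes: R1 ∩ R2 = {A1, A4, A5}.
Closure of {A1, A4, A5}: A1, A4 → A2 applies, adding A2. So (A1, A4, A5)⁺ = {A1, A2, A4, A5}.
This closure contains every attribute of R2, so R1 ∩ R2 → R2. The join is lossless.

Yes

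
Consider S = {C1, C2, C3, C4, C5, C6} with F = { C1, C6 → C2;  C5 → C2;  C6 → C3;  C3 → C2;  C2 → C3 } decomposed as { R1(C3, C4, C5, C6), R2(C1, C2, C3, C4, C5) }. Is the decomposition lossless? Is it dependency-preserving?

Lossless test: (C3, C4, C5)⁺ = {C2, C3, C4, C5}, which is a superkey of neither fragment — lossy.
Dependency preservation: C1, C6 → C2 is not contained in any single fragment, but the restricted closure of its left-hand side across the fragments still reaches the right-hand side; the remaining FDs each lie inside some fragment. All dependencies are preserved.

lossy but dependency-preserving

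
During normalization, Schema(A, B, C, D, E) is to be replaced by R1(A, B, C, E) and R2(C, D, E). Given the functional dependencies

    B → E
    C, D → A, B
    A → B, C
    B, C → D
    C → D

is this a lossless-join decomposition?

Common attributes: R1 ∩ R2 = {C, E}.
Closure of {C, E}: C → D applies, adding D; C, D → A, B applies, adding A, B. So (C, E)⁺ = {A, B, C, D, E}.
This closure contains every attribute of R1, so R1 ∩ R2 → R1. The join is lossless.

Yes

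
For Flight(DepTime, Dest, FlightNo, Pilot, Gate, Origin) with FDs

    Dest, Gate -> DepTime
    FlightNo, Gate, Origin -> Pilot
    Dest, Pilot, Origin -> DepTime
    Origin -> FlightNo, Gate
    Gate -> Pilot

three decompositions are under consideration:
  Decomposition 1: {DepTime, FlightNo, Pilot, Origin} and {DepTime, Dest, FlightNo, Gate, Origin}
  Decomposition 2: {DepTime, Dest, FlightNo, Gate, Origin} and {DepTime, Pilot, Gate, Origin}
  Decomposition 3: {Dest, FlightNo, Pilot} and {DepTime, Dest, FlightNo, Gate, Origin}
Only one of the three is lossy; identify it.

Decomposition 1: common = {DepTime, FlightNo, Origin}, closure = {DepTime, FlightNo, Pilot, Gate, Origin} → lossless.
Decomposition 2: common = {DepTime, Gate, Origin}, closure = {DepTime, FlightNo, Pilot, Gate, Origin} → lossless.
Decomposition 3: common = {Dest, FlightNo}, closure = {Dest, FlightNo} → lossy.

Decomposition 3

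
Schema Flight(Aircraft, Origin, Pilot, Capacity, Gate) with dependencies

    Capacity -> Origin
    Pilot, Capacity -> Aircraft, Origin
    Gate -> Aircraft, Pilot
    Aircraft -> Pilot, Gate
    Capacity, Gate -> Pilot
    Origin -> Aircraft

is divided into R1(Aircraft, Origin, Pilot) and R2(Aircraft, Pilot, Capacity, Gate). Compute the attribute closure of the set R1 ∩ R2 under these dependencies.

Aircraft, Pilot, Gate

R1 ∩ R2 = {Aircraft, Pilot}.
Aircraft → Pilot, Gate applies, adding Gate
Closure: {Aircraft, Pilot, Gate}.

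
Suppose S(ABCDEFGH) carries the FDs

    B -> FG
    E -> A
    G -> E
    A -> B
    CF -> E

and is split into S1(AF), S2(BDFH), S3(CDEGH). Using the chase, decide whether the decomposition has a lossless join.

Chase test. Columns are ABCDEFGH; row i has aⱼ where attribute j ∈ Si, else bᵢⱼ.
Initial tableau (one row per fragment):
  row 1: a1 b12 b13 b14 b15 a6 b17 b18
  row 2: b21 a2 b23 a4 b25 a6 b27 a8
  row 3: b31 b32 a3 a4 a5 b36 a7 a8
No row becomes fully distinguished — the join is lossy.

No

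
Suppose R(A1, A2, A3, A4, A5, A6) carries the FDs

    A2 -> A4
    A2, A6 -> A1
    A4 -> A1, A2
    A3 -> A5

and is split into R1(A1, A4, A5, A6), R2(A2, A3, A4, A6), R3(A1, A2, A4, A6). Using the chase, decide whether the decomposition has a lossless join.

Chase test. Columns are A1, A2, A3, A4, A5, A6; row i has aⱼ where attribute j ∈ Ri, else bᵢⱼ.
Initial tableau (one row per fragment):
  row 1: a1 b12 b13 a4 a5 a6
  row 2: b21 a2 a3 a4 b25 a6
  row 3: a1 a2 b33 a4 b35 a6
Rows 2 and 3 agree on A2, A6; apply A2, A6→A1 and equate their A1 entries.
Rows 1 and 2 agree on A4; apply A4→A1, A2 and equate their A1, A2 entries.
No row becomes fully distinguished — the join is lossy.

No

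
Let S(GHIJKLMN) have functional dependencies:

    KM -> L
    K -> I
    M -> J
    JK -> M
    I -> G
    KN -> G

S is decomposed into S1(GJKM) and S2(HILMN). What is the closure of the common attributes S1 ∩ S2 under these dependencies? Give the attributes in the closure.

JM

S1 ∩ S2 = {M}.
M → J applies, adding J
Closure: {JM}.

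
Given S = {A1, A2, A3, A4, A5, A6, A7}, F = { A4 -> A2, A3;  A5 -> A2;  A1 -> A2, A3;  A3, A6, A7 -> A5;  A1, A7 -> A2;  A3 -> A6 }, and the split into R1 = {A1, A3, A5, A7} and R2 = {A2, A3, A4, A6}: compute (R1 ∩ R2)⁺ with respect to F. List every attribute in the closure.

A3, A6

R1 ∩ R2 = {A3}.
A3 → A6 applies, adding A6
Closure: {A3, A6}.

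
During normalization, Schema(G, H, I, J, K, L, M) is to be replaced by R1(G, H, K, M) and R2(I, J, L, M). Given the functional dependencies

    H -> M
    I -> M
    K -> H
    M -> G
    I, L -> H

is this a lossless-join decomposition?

No

Common attributes: R1 ∩ R2 = {M}.
Closure of {M}: M → G applies, adding G. So (M)⁺ = {G, M}.
The closure contains neither all of R1 = {G, H, K, M} nor all of R2 = {I, J, L, M}, so the common attributes are not a superkey of either fragment. The join is lossy.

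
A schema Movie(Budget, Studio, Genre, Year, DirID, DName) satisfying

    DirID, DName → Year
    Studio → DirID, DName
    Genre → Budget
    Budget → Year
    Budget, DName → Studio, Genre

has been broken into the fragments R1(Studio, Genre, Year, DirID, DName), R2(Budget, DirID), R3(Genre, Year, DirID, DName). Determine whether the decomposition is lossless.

No

Chase test. Columns are Budget, Studio, Genre, Year, DirID, DName; row i has aⱼ where attribute j ∈ Ri, else bᵢⱼ.
Initial tableau (one row per fragment):
  row 1: b11 a2 a3 a4 a5 a6
  row 2: a1 b22 b23 b24 a5 b26
  row 3: b31 b32 a3 a4 a5 a6
Rows 1 and 3 agree on Genre; apply Genre→Budget and equate their Budget entries.
Rows 1 and 3 agree on Budget, DName; apply Budget, DName→Studio, Genre and equate their Studio, Genre entries.
No row becomes fully distinguished — the join is lossy.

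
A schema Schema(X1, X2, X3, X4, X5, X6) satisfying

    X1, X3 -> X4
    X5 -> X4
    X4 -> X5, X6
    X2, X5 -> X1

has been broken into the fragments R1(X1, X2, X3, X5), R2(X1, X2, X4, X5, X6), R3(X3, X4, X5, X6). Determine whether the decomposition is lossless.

Yes

Chase test. Columns are X1, X2, X3, X4, X5, X6; row i has aⱼ where attribute j ∈ Ri, else bᵢⱼ.
Initial tableau (one row per fragment):
  row 1: a1 a2 a3 b14 a5 b16
  row 2: a1 a2 b23 a4 a5 a6
  row 3: b31 b32 a3 a4 a5 a6
Rows 1 and 2 agree on X5; apply X5→X4 and equate their X4 entries.
Rows 1 and 2 agree on X4; apply X4→X5, X6 and equate their X5, X6 entries.
Row 1 is now all distinguished symbols — the join is lossless.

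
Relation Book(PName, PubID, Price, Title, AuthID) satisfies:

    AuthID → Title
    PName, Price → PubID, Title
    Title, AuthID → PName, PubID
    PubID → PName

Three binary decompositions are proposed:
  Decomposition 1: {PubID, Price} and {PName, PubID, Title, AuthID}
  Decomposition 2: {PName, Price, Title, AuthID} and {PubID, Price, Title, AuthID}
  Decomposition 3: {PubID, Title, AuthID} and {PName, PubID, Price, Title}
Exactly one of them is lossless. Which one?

Decomposition 2

Decomposition 1: common = {PubID}, closure = {PName, PubID} → lossy.
Decomposition 2: common = {Price, Title, AuthID}, closure = {PName, PubID, Price, Title, AuthID} → lossless.
Decomposition 3: common = {PubID, Title}, closure = {PName, PubID, Title} → lossy.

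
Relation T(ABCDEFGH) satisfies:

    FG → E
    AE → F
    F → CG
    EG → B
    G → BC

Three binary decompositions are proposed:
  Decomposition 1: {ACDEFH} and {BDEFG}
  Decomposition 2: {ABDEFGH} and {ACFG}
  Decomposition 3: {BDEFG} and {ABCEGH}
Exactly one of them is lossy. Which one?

Decomposition 1: common = {DEF}, closure = {BCDEFG} → lossless.
Decomposition 2: common = {AFG}, closure = {ABCEFG} → lossless.
Decomposition 3: common = {BEG}, closure = {BCEG} → lossy.

Decomposition 3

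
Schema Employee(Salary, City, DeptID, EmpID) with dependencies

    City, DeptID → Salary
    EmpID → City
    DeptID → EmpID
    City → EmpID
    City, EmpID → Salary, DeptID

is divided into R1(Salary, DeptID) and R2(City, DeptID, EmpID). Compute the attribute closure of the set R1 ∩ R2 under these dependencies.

Salary, City, DeptID, EmpID

R1 ∩ R2 = {DeptID}.
DeptID → EmpID applies, adding EmpID
EmpID → City applies, adding City
City, EmpID → Salary, DeptID applies, adding Salary
Closure: {Salary, City, DeptID, EmpID}.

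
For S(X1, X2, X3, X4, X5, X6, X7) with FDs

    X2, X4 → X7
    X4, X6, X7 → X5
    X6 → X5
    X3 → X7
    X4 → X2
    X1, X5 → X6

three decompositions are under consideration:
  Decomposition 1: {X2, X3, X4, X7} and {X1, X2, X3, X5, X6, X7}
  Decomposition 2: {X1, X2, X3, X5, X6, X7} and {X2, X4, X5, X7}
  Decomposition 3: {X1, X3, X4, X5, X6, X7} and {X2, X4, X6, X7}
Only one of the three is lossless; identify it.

Decomposition 3

Decomposition 1: common = {X2, X3, X7}, closure = {X2, X3, X7} → lossy.
Decomposition 2: common = {X2, X5, X7}, closure = {X2, X5, X7} → lossy.
Decomposition 3: common = {X4, X6, X7}, closure = {X2, X4, X5, X6, X7} → lossless.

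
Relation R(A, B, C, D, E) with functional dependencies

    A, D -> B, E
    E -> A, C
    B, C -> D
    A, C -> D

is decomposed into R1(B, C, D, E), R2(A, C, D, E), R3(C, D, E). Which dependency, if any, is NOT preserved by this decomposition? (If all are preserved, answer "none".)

none

A, D → B, E: restricted closure across fragments reaches B, E.
E → A, C lies within R2.
B, C → D lies within R1.
A, C → D lies within R2.
Every dependency is enforceable on the fragments, so the decomposition is dependency-preserving.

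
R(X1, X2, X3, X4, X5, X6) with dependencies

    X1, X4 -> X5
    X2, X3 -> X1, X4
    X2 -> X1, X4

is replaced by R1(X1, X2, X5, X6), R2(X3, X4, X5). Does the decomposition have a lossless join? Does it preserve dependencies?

Lossless test: (X5)⁺ = {X5}, which is a superkey of neither fragment — lossy.
Dependency preservation: the restricted closure of {X1, X4} across the fragments never reaches {X5}, so X1, X4 → X5 cannot be enforced without a join — not preserved.

lossy and not dependency-preserving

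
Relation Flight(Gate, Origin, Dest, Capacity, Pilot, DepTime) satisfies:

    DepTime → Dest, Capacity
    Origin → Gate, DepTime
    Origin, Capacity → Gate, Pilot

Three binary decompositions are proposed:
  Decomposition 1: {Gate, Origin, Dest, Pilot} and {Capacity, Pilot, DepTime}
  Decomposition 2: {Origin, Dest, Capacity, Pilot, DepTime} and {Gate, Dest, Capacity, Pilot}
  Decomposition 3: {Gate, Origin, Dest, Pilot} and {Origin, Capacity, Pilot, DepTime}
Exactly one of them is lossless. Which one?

Decomposition 1: common = {Pilot}, closure = {Pilot} → lossy.
Decomposition 2: common = {Dest, Capacity, Pilot}, closure = {Dest, Capacity, Pilot} → lossy.
Decomposition 3: common = {Origin, Pilot}, closure = {Gate, Origin, Dest, Capacity, Pilot, DepTime} → lossless.

Decomposition 3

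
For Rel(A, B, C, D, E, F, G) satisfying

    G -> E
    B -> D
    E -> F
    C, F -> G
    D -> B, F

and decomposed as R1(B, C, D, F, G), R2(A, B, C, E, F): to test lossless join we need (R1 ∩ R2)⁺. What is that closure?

B, C, D, E, F, G

R1 ∩ R2 = {B, C, F}.
B → D applies, adding D
C, F → G applies, adding G
G → E applies, adding E
Closure: {B, C, D, E, F, G}.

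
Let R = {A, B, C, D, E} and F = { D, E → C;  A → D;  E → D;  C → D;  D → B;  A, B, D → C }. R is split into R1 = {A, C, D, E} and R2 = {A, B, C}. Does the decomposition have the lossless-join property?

Common attributes: R1 ∩ R2 = {A, C}.
Closure of {A, C}: A → D applies, adding D; D → B applies, adding B. So (A, C)⁺ = {A, B, C, D}.
This closure contains every attribute of R2, so R1 ∩ R2 → R2. The join is lossless.

Yes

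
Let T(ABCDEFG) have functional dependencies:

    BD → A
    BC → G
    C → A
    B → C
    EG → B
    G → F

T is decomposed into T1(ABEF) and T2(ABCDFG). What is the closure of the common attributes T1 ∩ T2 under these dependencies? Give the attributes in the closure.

T1 ∩ T2 = {ABF}.
B → C applies, adding C
BC → G applies, adding G
Closure: {ABCFG}.

ABCFG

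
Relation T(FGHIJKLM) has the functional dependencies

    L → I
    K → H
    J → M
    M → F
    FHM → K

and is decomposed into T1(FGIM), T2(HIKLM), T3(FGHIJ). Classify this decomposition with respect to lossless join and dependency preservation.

Lossless test (chase): Rows 1 and 2 agree on M; apply M→F and equate their F entries. No row becomes fully distinguished — the join is lossy.
Dependency preservation: the restricted closure of {J} across the fragments never reaches {M}, so J → M cannot be enforced without a join — not preserved.

lossy and not dependency-preserving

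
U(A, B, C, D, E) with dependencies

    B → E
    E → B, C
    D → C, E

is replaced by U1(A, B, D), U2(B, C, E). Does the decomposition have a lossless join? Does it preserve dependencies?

lossless and dependency-preserving

Lossless test: (B)⁺ = {B, C, E}, which contains all of one fragment — lossless.
Dependency preservation: D → C, E is not contained in any single fragment, but the restricted closure of its left-hand side across the fragments still reaches the right-hand side; the remaining FDs each lie inside some fragment. All dependencies are preserved.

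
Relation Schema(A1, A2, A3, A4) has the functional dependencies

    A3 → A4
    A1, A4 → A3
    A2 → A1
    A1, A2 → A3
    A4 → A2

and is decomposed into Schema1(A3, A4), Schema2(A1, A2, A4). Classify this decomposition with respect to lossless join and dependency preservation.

Lossless test: (A4)⁺ = {A1, A2, A3, A4}, which contains all of one fragment — lossless.
Dependency preservation: A1, A4 → A3; A1, A2 → A3 are not contained in any single fragment, but the restricted closure of each left-hand side across the fragments still reaches the right-hand side; the remaining FDs each lie inside some fragment. All dependencies are preserved.

lossless and dependency-preserving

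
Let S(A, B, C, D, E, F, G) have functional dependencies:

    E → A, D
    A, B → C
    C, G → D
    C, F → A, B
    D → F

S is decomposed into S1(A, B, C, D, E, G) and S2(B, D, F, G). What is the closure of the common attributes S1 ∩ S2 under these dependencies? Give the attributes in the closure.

S1 ∩ S2 = {B, D, G}.
D → F applies, adding F
Closure: {B, D, F, G}.

B, D, F, G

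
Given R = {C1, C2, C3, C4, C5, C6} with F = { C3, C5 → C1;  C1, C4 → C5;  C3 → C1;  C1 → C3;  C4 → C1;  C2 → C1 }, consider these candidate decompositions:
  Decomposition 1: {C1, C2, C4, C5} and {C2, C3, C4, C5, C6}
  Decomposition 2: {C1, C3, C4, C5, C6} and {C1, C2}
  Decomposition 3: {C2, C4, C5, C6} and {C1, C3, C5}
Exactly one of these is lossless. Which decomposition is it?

Decomposition 1

Decomposition 1: common = {C2, C4, C5}, closure = {C1, C2, C3, C4, C5} → lossless.
Decomposition 2: common = {C1}, closure = {C1, C3} → lossy.
Decomposition 3: common = {C5}, closure = {C5} → lossy.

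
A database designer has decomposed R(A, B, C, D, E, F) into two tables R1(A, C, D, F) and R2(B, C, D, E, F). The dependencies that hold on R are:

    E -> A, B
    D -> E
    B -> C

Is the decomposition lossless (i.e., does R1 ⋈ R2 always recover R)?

Yes

Common attributes: R1 ∩ R2 = {C, D, F}.
Closure of {C, D, F}: D → E applies, adding E; E → A, B applies, adding A, B. So (C, D, F)⁺ = {A, B, C, D, E, F}.
This closure contains every attribute of R1, so R1 ∩ R2 → R1. The join is lossless.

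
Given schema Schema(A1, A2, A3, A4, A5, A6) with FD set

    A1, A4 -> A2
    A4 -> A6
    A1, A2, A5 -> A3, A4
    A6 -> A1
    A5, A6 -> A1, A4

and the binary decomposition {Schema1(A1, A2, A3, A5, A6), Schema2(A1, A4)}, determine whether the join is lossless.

No

Common attributes: Schema1 ∩ Schema2 = {A1}.
No dependency enlarges {A1}, so (A1)⁺ = {A1}.
The closure contains neither all of Schema1 = {A1, A2, A3, A5, A6} nor all of Schema2 = {A1, A4}, so the common attributes are not a superkey of either fragment. The join is lossy.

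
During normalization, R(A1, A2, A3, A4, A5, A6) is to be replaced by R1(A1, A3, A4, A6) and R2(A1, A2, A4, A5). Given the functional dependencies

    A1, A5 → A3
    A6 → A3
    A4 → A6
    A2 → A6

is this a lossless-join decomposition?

Yes

Common attributes: R1 ∩ R2 = {A1, A4}.
Closure of {A1, A4}: A4 → A6 applies, adding A6; A6 → A3 applies, adding A3. So (A1, A4)⁺ = {A1, A3, A4, A6}.
This closure contains every attribute of R1, so R1 ∩ R2 → R1. The join is lossless.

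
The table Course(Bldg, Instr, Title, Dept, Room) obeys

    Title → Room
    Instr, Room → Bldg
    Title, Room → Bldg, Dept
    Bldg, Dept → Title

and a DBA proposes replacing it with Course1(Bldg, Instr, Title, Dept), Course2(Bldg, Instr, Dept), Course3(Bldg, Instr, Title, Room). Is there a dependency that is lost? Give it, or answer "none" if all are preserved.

Title → Room lies within Course3.
Instr, Room → Bldg lies within Course3.
Title, Room → Bldg, Dept: restricted closure across fragments reaches Bldg, Dept.
Bldg, Dept → Title lies within Course1.
Every dependency is enforceable on the fragments, so the decomposition is dependency-preserving.

none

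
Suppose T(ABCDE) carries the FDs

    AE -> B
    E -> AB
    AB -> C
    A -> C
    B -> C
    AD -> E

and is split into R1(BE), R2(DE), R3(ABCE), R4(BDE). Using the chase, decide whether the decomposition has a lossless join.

Yes

Chase test. Columns are ABCDE; row i has aⱼ where attribute j ∈ Ri, else bᵢⱼ.
Initial tableau (one row per fragment):
  row 1: b11 a2 b13 b14 a5
  row 2: b21 b22 b23 a4 a5
  row 3: a1 a2 a3 b34 a5
  row 4: b41 a2 b43 a4 a5
Rows 1 and 2 agree on E; apply E→AB and equate their AB entries.
Rows 1 and 3 agree on E; apply E→AB and equate their AB entries.
Rows 1 and 4 agree on E; apply E→AB and equate their AB entries.
Rows 1 and 2 agree on AB; apply AB→C and equate their C entries.
Rows 1 and 3 agree on AB; apply AB→C and equate their C entries.
Rows 1 and 4 agree on AB; apply AB→C and equate their C entries.
Row 2 is now all distinguished symbols — the join is lossless.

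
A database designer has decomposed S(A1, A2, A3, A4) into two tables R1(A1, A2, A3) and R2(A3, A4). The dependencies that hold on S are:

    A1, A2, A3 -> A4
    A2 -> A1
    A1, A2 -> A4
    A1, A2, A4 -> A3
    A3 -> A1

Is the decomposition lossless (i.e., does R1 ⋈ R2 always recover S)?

Common attributes: R1 ∩ R2 = {A3}.
Closure of {A3}: A3 → A1 applies, adding A1. So (A3)⁺ = {A1, A3}.
The closure contains neither all of R1 = {A1, A2, A3} nor all of R2 = {A3, A4}, so the common attributes are not a superkey of either fragment. The join is lossy.

No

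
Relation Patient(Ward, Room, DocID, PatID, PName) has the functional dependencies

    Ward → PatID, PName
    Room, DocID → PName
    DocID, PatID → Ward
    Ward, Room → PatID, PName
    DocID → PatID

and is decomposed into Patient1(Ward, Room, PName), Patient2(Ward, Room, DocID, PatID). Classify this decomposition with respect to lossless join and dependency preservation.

lossless and dependency-preserving

Lossless test: (Ward, Room)⁺ = {Ward, Room, PatID, PName}, which contains all of one fragment — lossless.
Dependency preservation: Ward → PatID, PName; Room, DocID → PName; Ward, Room → PatID, PName are not contained in any single fragment, but the restricted closure of each left-hand side across the fragments still reaches the right-hand side; the remaining FDs each lie inside some fragment. All dependencies are preserved.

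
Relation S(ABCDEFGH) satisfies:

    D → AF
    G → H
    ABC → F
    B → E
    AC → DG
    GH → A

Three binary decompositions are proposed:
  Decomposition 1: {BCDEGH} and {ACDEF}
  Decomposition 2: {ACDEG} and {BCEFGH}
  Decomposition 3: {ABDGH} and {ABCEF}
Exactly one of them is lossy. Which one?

Decomposition 3

Decomposition 1: common = {CDE}, closure = {ACDEFGH} → lossless.
Decomposition 2: common = {CEG}, closure = {ACDEFGH} → lossless.
Decomposition 3: common = {AB}, closure = {ABE} → lossy.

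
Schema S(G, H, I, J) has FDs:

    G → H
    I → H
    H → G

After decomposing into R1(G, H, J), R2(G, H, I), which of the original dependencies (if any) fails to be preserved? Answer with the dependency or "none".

none

G → H lies within R1.
I → H lies within R2.
H → G lies within R1.
Every dependency is enforceable on the fragments, so the decomposition is dependency-preserving.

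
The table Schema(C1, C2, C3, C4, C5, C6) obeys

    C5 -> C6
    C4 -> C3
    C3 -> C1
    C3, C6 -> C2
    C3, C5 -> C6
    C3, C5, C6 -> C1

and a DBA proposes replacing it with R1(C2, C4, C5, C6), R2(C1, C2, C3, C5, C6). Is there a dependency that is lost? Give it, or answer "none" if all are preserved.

C4 -> C3

Check C4 → C3: no single fragment contains all of {C3, C4}, and the restricted closure of {C4} across the fragments never reaches {C3}.
C5 → C6 is preserved.
C3 → C1 is preserved.
C3, C6 → C2 is preserved.
C3, C5 → C6 is preserved.
C3, C5, C6 → C1 is preserved.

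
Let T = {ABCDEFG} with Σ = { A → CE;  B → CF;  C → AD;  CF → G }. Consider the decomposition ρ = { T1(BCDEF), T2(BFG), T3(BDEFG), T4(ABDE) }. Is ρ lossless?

Chase test. Columns are ABCDEFG; row i has aⱼ where attribute j ∈ Ti, else bᵢⱼ.
Initial tableau (one row per fragment):
  row 1: b11 a2 a3 a4 a5 a6 b17
  row 2: b21 a2 b23 b24 b25 a6 a7
  row 3: b31 a2 b33 a4 a5 a6 a7
  row 4: a1 a2 b43 a4 a5 b46 b47
Rows 1 and 2 agree on B; apply B→CF and equate their CF entries.
Rows 1 and 3 agree on B; apply B→CF and equate their CF entries.
Rows 1 and 4 agree on B; apply B→CF and equate their CF entries.
Rows 1 and 2 agree on C; apply C→AD and equate their AD entries.
Rows 1 and 3 agree on C; apply C→AD and equate their AD entries.
Rows 1 and 4 agree on C; apply C→AD and equate their AD entries.
Rows 1 and 2 agree on CF; apply CF→G and equate their G entries.
Rows 1 and 4 agree on CF; apply CF→G and equate their G entries.
Rows 1 and 2 agree on A; apply A→CE and equate their CE entries.
Row 1 is now all distinguished symbols — the join is lossless.

Yes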